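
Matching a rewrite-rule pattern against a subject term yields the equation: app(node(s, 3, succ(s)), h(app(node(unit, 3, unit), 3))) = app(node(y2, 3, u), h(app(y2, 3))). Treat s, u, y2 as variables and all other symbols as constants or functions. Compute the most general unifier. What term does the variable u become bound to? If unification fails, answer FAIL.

Decompose app/2: node(s, 3, succ(s)) = node(y2, 3, u),  h(app(node(unit, 3, unit), 3)) = h(app(y2, 3)).
Decompose node/3: s = y2,  3 = 3,  succ(s) = u.
Bind s := y2; substituting into the one remaining equation that mentions s gives: succ(y2) = u.
Delete trivial equation 3 = 3.
Bind u := succ(y2); no other remaining equation mentions u.
Decompose h/1: app(node(unit, 3, unit), 3) = app(y2, 3).
Decompose app/2: node(unit, 3, unit) = y2,  3 = 3.
Bind y2 := node(unit, 3, unit); no other remaining equation mentions y2. Substituting into the earlier bindings gives s := node(unit, 3, unit), u := succ(node(unit, 3, unit)).
Delete trivial equation 3 = 3.
MGU = { s := node(unit, 3, unit), u := succ(node(unit, 3, unit)), y2 := node(unit, 3, unit) }, so u := succ(node(unit, 3, unit)).

succ(node(unit, 3, unit))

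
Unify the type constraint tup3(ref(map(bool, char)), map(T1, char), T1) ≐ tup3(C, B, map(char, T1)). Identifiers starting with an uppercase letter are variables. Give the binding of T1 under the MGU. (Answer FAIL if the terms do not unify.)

FAIL

Decompose tup3/3: ref(map(bool, char)) ≐ C,  map(T1, char) ≐ B,  T1 ≐ map(char, T1).
Bind C := ref(map(bool, char)); no other remaining equation mentions C.
Bind B := map(T1, char); no other remaining equation mentions B.
Occurs check fails: T1 occurs in map(char, T1); the equation T1 ≐ map(char, T1) has no finite solution.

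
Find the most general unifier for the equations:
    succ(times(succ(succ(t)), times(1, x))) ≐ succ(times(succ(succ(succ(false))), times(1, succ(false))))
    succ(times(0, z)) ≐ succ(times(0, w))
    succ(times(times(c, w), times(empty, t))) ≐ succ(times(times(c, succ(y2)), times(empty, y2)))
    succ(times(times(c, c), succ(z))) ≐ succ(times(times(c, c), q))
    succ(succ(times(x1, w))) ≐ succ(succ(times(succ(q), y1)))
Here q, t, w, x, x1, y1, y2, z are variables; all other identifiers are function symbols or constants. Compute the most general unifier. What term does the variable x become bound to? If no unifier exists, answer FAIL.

Decompose succ/1: times(succ(succ(t)), times(1, x)) ≐ times(succ(succ(succ(false))), times(1, succ(false))).
Decompose times/2: succ(succ(t)) ≐ succ(succ(succ(false))),  times(1, x) ≐ times(1, succ(false)).
Decompose succ/1: succ(t) ≐ succ(succ(false)).
Decompose succ/1: t ≐ succ(false).
Bind t := succ(false); substituting into the one remaining equation that mentions t gives: succ(times(times(c, w), times(empty, succ(false)))) ≐ succ(times(times(c, succ(y2)), times(empty, y2))).
Decompose times/2: 1 ≐ 1,  x ≐ succ(false).
Delete trivial equation 1 ≐ 1.
Bind x := succ(false); no other remaining equation mentions x.
Decompose succ/1: times(0, z) ≐ times(0, w).
Decompose times/2: 0 ≐ 0,  z ≐ w.
Delete trivial equation 0 ≐ 0.
Bind z := w; substituting into the one remaining equation that mentions z gives: succ(times(times(c, c), succ(w))) ≐ succ(times(times(c, c), q)).
Decompose succ/1: times(times(c, w), times(empty, succ(false))) ≐ times(times(c, succ(y2)), times(empty, y2)).
Decompose times/2: times(c, w) ≐ times(c, succ(y2)),  times(empty, succ(false)) ≐ times(empty, y2).
Decompose times/2: c ≐ c,  w ≐ succ(y2).
Delete trivial equation c ≐ c.
Bind w := succ(y2); substituting into the 2 remaining equations that mention w gives: succ(times(times(c, c), succ(succ(y2)))) ≐ succ(times(times(c, c), q)),  succ(succ(times(x1, succ(y2)))) ≐ succ(succ(times(succ(q), y1))). Substituting into the earlier binding gives z := succ(y2).
Decompose times/2: empty ≐ empty,  succ(false) ≐ y2.
Delete trivial equation empty ≐ empty.
Bind y2 := succ(false); substituting into the remaining equations gives: succ(times(times(c, c), succ(succ(succ(false))))) ≐ succ(times(times(c, c), q)),  succ(succ(times(x1, succ(succ(false))))) ≐ succ(succ(times(succ(q), y1))). Substituting into the earlier bindings gives z := succ(succ(false)), w := succ(succ(false)).
Decompose succ/1: times(times(c, c), succ(succ(succ(false)))) ≐ times(times(c, c), q).
Decompose times/2: times(c, c) ≐ times(c, c),  succ(succ(succ(false))) ≐ q.
Delete trivial equation times(c, c) ≐ times(c, c).
Bind q := succ(succ(succ(false))); substituting into the remaining equation gives: succ(succ(times(x1, succ(succ(false))))) ≐ succ(succ(times(succ(succ(succ(succ(false)))), y1))).
Decompose succ/1: succ(times(x1, succ(succ(false)))) ≐ succ(times(succ(succ(succ(succ(false)))), y1)).
Decompose succ/1: times(x1, succ(succ(false))) ≐ times(succ(succ(succ(succ(false)))), y1).
Decompose times/2: x1 ≐ succ(succ(succ(succ(false)))),  succ(succ(false)) ≐ y1.
Bind x1 := succ(succ(succ(succ(false)))); no other remaining equation mentions x1.
Bind y1 := succ(succ(false)).
MGU = { t := succ(false), x := succ(false), z := succ(succ(false)), w := succ(succ(false)), y2 := succ(false), q := succ(succ(succ(false))), x1 := succ(succ(succ(succ(false)))), y1 := succ(succ(false)) }, so x := succ(false).

succ(false)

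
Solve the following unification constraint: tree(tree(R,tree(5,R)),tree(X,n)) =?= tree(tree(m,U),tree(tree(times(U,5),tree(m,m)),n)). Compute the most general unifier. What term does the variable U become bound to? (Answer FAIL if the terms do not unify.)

Decompose tree/2: tree(R,tree(5,R)) =?= tree(m,U),  tree(X,n) =?= tree(tree(times(U,5),tree(m,m)),n).
Decompose tree/2: R =?= m,  tree(5,R) =?= U.
Bind R := m; substituting into the one remaining equation that mentions R gives: tree(5,m) =?= U.
Bind U := tree(5,m); substituting into the remaining equation gives: tree(X,n) =?= tree(tree(times(tree(5,m),5),tree(m,m)),n).
Decompose tree/2: X =?= tree(times(tree(5,m),5),tree(m,m)),  n =?= n.
Bind X := tree(times(tree(5,m),5),tree(m,m)); no other remaining equation mentions X.
Delete trivial equation n =?= n.
MGU = { R ↦ m, U ↦ tree(5,m), X ↦ tree(times(tree(5,m),5),tree(m,m)) }, so U ↦ tree(5,m).

tree(5,m)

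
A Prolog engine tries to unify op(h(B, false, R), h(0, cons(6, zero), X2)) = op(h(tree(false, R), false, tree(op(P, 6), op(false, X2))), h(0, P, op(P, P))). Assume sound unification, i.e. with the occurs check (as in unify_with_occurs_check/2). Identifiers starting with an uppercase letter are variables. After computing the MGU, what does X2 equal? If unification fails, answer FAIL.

Decompose op/2: h(B, false, R) = h(tree(false, R), false, tree(op(P, 6), op(false, X2))),  h(0, cons(6, zero), X2) = h(0, P, op(P, P)).
Decompose h/3: B = tree(false, R),  false = false,  R = tree(op(P, 6), op(false, X2)).
Bind B := tree(false, R); no other remaining equation mentions B.
Delete trivial equation false = false.
Bind R := tree(op(P, 6), op(false, X2)); no other remaining equation mentions R. Substituting into the earlier binding gives B := tree(false, tree(op(P, 6), op(false, X2))).
Decompose h/3: 0 = 0,  cons(6, zero) = P,  X2 = op(P, P).
Delete trivial equation 0 = 0.
Bind P := cons(6, zero); substituting into the remaining equation gives: X2 = op(cons(6, zero), cons(6, zero)). Substituting into the earlier bindings gives B := tree(false, tree(op(cons(6, zero), 6), op(false, X2))), R := tree(op(cons(6, zero), 6), op(false, X2)).
Bind X2 := op(cons(6, zero), cons(6, zero)). Substituting into the earlier bindings gives B := tree(false, tree(op(cons(6, zero), 6), op(false, op(cons(6, zero), cons(6, zero))))), R := tree(op(cons(6, zero), 6), op(false, op(cons(6, zero), cons(6, zero)))).
MGU = { B = tree(false, tree(op(cons(6, zero), 6), op(false, op(cons(6, zero), cons(6, zero))))), R = tree(op(cons(6, zero), 6), op(false, op(cons(6, zero), cons(6, zero)))), P = cons(6, zero), X2 = op(cons(6, zero), cons(6, zero)) }, so X2 = op(cons(6, zero), cons(6, zero)).

op(cons(6, zero), cons(6, zero))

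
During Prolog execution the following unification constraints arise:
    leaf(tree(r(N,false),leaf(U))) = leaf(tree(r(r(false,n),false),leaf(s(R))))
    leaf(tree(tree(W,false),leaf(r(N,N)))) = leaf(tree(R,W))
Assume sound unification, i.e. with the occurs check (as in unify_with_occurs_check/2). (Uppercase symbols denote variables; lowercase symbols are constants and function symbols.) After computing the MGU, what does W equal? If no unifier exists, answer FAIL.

Decompose leaf/1: tree(r(N,false),leaf(U)) = tree(r(r(false,n),false),leaf(s(R))).
Decompose tree/2: r(N,false) = r(r(false,n),false),  leaf(U) = leaf(s(R)).
Decompose r/2: N = r(false,n),  false = false.
Bind N := r(false,n); substituting into the one remaining equation that mentions N gives: leaf(tree(tree(W,false),leaf(r(r(false,n),r(false,n))))) = leaf(tree(R,W)).
Delete trivial equation false = false.
Decompose leaf/1: U = s(R).
Bind U := s(R); no other remaining equation mentions U.
Decompose leaf/1: tree(tree(W,false),leaf(r(r(false,n),r(false,n)))) = tree(R,W).
Decompose tree/2: tree(W,false) = R,  leaf(r(r(false,n),r(false,n))) = W.
Bind R := tree(W,false); no other remaining equation mentions R. Substituting into the earlier binding gives U := s(tree(W,false)).
Bind W := leaf(r(r(false,n),r(false,n))). Substituting into the earlier bindings gives U := s(tree(leaf(r(r(false,n),r(false,n))),false)), R := tree(leaf(r(r(false,n),r(false,n))),false).
MGU = { N ↦ r(false,n), U ↦ s(tree(leaf(r(r(false,n),r(false,n))),false)), R ↦ tree(leaf(r(r(false,n),r(false,n))),false), W ↦ leaf(r(r(false,n),r(false,n))) }, so W ↦ leaf(r(r(false,n),r(false,n))).

leaf(r(r(false,n),r(false,n)))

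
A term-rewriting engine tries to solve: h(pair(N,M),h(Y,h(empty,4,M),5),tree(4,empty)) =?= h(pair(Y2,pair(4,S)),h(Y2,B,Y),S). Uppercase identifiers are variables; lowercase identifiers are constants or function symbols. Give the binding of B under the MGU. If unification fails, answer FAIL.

Decompose h/3: pair(N,M) =?= pair(Y2,pair(4,S)),  h(Y,h(empty,4,M),5) =?= h(Y2,B,Y),  tree(4,empty) =?= S.
Decompose pair/2: N =?= Y2,  M =?= pair(4,S).
Bind N := Y2; no other remaining equation mentions N.
Bind M := pair(4,S); substituting into the one remaining equation that mentions M gives: h(Y,h(empty,4,pair(4,S)),5) =?= h(Y2,B,Y).
Decompose h/3: Y =?= Y2,  h(empty,4,pair(4,S)) =?= B,  5 =?= Y.
Bind Y := Y2; substituting into the one remaining equation that mentions Y gives: 5 =?= Y2.
Bind B := h(empty,4,pair(4,S)); no other remaining equation mentions B.
Bind Y2 := 5; no other remaining equation mentions Y2. Substituting into the earlier bindings gives N := 5, Y := 5.
Bind S := tree(4,empty). Substituting into the earlier bindings gives M := pair(4,tree(4,empty)), B := h(empty,4,pair(4,tree(4,empty))).
MGU = { N ↦ 5, M ↦ pair(4,tree(4,empty)), Y ↦ 5, B ↦ h(empty,4,pair(4,tree(4,empty))), Y2 ↦ 5, S ↦ tree(4,empty) }, so B ↦ h(empty,4,pair(4,tree(4,empty))).

h(empty,4,pair(4,tree(4,empty)))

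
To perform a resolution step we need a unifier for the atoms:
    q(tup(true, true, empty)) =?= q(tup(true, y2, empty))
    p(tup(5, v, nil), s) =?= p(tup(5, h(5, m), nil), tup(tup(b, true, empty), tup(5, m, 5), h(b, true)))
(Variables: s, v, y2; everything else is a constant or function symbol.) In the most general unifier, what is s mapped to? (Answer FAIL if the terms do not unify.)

tup(tup(b, true, empty), tup(5, m, 5), h(b, true))

Decompose q/1: tup(true, true, empty) =?= tup(true, y2, empty).
Decompose tup/3: true =?= true,  true =?= y2,  empty =?= empty.
Delete trivial equation true =?= true.
Bind y2 := true; no other remaining equation mentions y2.
Delete trivial equation empty =?= empty.
Decompose p/2: tup(5, v, nil) =?= tup(5, h(5, m), nil),  s =?= tup(tup(b, true, empty), tup(5, m, 5), h(b, true)).
Decompose tup/3: 5 =?= 5,  v =?= h(5, m),  nil =?= nil.
Delete trivial equation 5 =?= 5.
Bind v := h(5, m); no other remaining equation mentions v.
Delete trivial equation nil =?= nil.
Bind s := tup(tup(b, true, empty), tup(5, m, 5), h(b, true)).
MGU = { y2 -> true, v -> h(5, m), s -> tup(tup(b, true, empty), tup(5, m, 5), h(b, true)) }, so s -> tup(tup(b, true, empty), tup(5, m, 5), h(b, true)).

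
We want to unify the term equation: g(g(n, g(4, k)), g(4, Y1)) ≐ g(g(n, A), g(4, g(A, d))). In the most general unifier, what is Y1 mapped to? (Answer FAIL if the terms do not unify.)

Decompose g/2: g(n, g(4, k)) ≐ g(n, A),  g(4, Y1) ≐ g(4, g(A, d)).
Decompose g/2: n ≐ n,  g(4, k) ≐ A.
Delete trivial equation n ≐ n.
Bind A := g(4, k); substituting into the remaining equation gives: g(4, Y1) ≐ g(4, g(g(4, k), d)).
Decompose g/2: 4 ≐ 4,  Y1 ≐ g(g(4, k), d).
Delete trivial equation 4 ≐ 4.
Bind Y1 := g(g(4, k), d).
MGU = { A := g(4, k), Y1 := g(g(4, k), d) }, so Y1 := g(g(4, k), d).

g(g(4, k), d)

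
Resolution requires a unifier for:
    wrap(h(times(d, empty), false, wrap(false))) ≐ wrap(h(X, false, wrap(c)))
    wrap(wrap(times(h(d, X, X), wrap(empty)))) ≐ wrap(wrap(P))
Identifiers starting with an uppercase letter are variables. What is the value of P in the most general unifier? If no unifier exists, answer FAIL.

FAIL

Decompose wrap/1: h(times(d, empty), false, wrap(false)) ≐ h(X, false, wrap(c)).
Decompose h/3: times(d, empty) ≐ X,  false ≐ false,  wrap(false) ≐ wrap(c).
Bind X := times(d, empty); substituting into the one remaining equation that mentions X gives: wrap(wrap(times(h(d, times(d, empty), times(d, empty)), wrap(empty)))) ≐ wrap(wrap(P)).
Delete trivial equation false ≐ false.
Decompose wrap/1: false ≐ c.
Clash: constants false and c differ; no unifier exists.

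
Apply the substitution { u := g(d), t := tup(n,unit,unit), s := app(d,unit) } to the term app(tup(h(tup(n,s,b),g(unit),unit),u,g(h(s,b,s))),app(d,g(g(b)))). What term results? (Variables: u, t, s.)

app(tup(h(tup(n,app(d,unit),b),g(unit),unit),g(d),g(h(app(d,unit),b,app(d,unit)))),app(d,g(g(b))))

Replace each occurrence of u with g(d).
Replace each occurrence of s with app(d,unit).
Result: app(tup(h(tup(n,app(d,unit),b),g(unit),unit),g(d),g(h(app(d,unit),b,app(d,unit)))),app(d,g(g(b)))).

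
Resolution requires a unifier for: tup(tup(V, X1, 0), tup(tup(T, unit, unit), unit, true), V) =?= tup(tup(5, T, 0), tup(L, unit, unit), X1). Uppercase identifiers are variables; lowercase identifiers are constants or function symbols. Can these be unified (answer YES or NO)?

NO

Decompose tup/3: tup(V, X1, 0) =?= tup(5, T, 0),  tup(tup(T, unit, unit), unit, true) =?= tup(L, unit, unit),  V =?= X1.
Decompose tup/3: V =?= 5,  X1 =?= T,  0 =?= 0.
Bind V := 5; substituting into the one remaining equation that mentions V gives: 5 =?= X1.
Bind X1 := T; substituting into the one remaining equation that mentions X1 gives: 5 =?= T.
Delete trivial equation 0 =?= 0.
Decompose tup/3: tup(T, unit, unit) =?= L,  unit =?= unit,  true =?= unit.
Bind L := tup(T, unit, unit); no other remaining equation mentions L.
Delete trivial equation unit =?= unit.
Clash: constants true and unit differ; no unifier exists.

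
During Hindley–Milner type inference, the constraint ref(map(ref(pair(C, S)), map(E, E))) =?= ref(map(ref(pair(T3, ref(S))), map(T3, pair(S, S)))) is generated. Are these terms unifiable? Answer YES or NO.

NO

Decompose ref/1: map(ref(pair(C, S)), map(E, E)) =?= map(ref(pair(T3, ref(S))), map(T3, pair(S, S))).
Decompose map/2: ref(pair(C, S)) =?= ref(pair(T3, ref(S))),  map(E, E) =?= map(T3, pair(S, S)).
Decompose ref/1: pair(C, S) =?= pair(T3, ref(S)).
Decompose pair/2: C =?= T3,  S =?= ref(S).
Bind C := T3; no other remaining equation mentions C.
Occurs check fails: S occurs in ref(S); the equation S =?= ref(S) has no finite solution.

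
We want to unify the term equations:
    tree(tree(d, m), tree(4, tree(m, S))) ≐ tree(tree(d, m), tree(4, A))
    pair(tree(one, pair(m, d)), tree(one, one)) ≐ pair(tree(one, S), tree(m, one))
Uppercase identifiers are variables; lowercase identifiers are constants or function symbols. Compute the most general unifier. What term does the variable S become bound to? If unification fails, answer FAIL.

Decompose tree/2: tree(d, m) ≐ tree(d, m),  tree(4, tree(m, S)) ≐ tree(4, A).
Delete trivial equation tree(d, m) ≐ tree(d, m).
Decompose tree/2: 4 ≐ 4,  tree(m, S) ≐ A.
Delete trivial equation 4 ≐ 4.
Bind A := tree(m, S); no other remaining equation mentions A.
Decompose pair/2: tree(one, pair(m, d)) ≐ tree(one, S),  tree(one, one) ≐ tree(m, one).
Decompose tree/2: one ≐ one,  pair(m, d) ≐ S.
Delete trivial equation one ≐ one.
Bind S := pair(m, d); no other remaining equation mentions S. Substituting into the earlier binding gives A := tree(m, pair(m, d)).
Decompose tree/2: one ≐ m,  one ≐ one.
Clash: constants one and m differ; no unifier exists.

FAIL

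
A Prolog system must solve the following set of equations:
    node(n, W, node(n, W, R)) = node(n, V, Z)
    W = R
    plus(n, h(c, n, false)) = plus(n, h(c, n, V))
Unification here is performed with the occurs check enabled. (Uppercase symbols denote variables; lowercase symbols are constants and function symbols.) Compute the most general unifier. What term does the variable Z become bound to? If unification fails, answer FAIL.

Decompose node/3: n = n,  W = V,  node(n, W, R) = Z.
Delete trivial equation n = n.
Bind W := V; substituting into the 2 remaining equations that mention W gives: node(n, V, R) = Z,  V = R.
Bind Z := node(n, V, R); no other remaining equation mentions Z.
Bind V := R; substituting into the remaining equation gives: plus(n, h(c, n, false)) = plus(n, h(c, n, R)). Substituting into the earlier bindings gives W := R, Z := node(n, R, R).
Decompose plus/2: n = n,  h(c, n, false) = h(c, n, R).
Delete trivial equation n = n.
Decompose h/3: c = c,  n = n,  false = R.
Delete trivial equation c = c.
Delete trivial equation n = n.
Bind R := false. Substituting into the earlier bindings gives W := false, Z := node(n, false, false), V := false.
MGU = { W -> false, Z -> node(n, false, false), V -> false, R -> false }, so Z -> node(n, false, false).

node(n, false, false)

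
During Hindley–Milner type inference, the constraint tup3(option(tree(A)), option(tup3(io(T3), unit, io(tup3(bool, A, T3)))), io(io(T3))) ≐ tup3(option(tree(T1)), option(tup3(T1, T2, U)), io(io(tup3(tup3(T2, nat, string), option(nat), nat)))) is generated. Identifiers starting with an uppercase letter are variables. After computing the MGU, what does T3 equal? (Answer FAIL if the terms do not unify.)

Decompose tup3/3: option(tree(A)) ≐ option(tree(T1)),  option(tup3(io(T3), unit, io(tup3(bool, A, T3)))) ≐ option(tup3(T1, T2, U)),  io(io(T3)) ≐ io(io(tup3(tup3(T2, nat, string), option(nat), nat))).
Decompose option/1: tree(A) ≐ tree(T1).
Decompose tree/1: A ≐ T1.
Bind A := T1; substituting into the one remaining equation that mentions A gives: option(tup3(io(T3), unit, io(tup3(bool, T1, T3)))) ≐ option(tup3(T1, T2, U)).
Decompose option/1: tup3(io(T3), unit, io(tup3(bool, T1, T3))) ≐ tup3(T1, T2, U).
Decompose tup3/3: io(T3) ≐ T1,  unit ≐ T2,  io(tup3(bool, T1, T3)) ≐ U.
Bind T1 := io(T3); substituting into the one remaining equation that mentions T1 gives: io(tup3(bool, io(T3), T3)) ≐ U. Substituting into the earlier binding gives A := io(T3).
Bind T2 := unit; substituting into the one remaining equation that mentions T2 gives: io(io(T3)) ≐ io(io(tup3(tup3(unit, nat, string), option(nat), nat))).
Bind U := io(tup3(bool, io(T3), T3)); no other remaining equation mentions U.
Decompose io/1: io(T3) ≐ io(tup3(tup3(unit, nat, string), option(nat), nat)).
Decompose io/1: T3 ≐ tup3(tup3(unit, nat, string), option(nat), nat).
Bind T3 := tup3(tup3(unit, nat, string), option(nat), nat). Substituting into the earlier bindings gives A := io(tup3(tup3(unit, nat, string), option(nat), nat)), T1 := io(tup3(tup3(unit, nat, string), option(nat), nat)), U := io(tup3(bool, io(tup3(tup3(unit, nat, string), option(nat), nat)), tup3(tup3(unit, nat, string), option(nat), nat))).
MGU = { A := io(tup3(tup3(unit, nat, string), option(nat), nat)), T1 := io(tup3(tup3(unit, nat, string), option(nat), nat)), T2 := unit, U := io(tup3(bool, io(tup3(tup3(unit, nat, string), option(nat), nat)), tup3(tup3(unit, nat, string), option(nat), nat))), T3 := tup3(tup3(unit, nat, string), option(nat), nat) }, so T3 := tup3(tup3(unit, nat, string), option(nat), nat).

tup3(tup3(unit, nat, string), option(nat), nat)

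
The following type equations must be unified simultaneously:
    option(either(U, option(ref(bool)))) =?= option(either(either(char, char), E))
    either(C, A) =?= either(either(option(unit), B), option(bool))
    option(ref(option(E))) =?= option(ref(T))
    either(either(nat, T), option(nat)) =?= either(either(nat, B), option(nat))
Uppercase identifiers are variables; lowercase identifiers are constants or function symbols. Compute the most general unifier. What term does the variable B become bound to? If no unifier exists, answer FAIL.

Decompose option/1: either(U, option(ref(bool))) =?= either(either(char, char), E).
Decompose either/2: U =?= either(char, char),  option(ref(bool)) =?= E.
Bind U := either(char, char); no other remaining equation mentions U.
Bind E := option(ref(bool)); substituting into the one remaining equation that mentions E gives: option(ref(option(option(ref(bool))))) =?= option(ref(T)).
Decompose either/2: C =?= either(option(unit), B),  A =?= option(bool).
Bind C := either(option(unit), B); no other remaining equation mentions C.
Bind A := option(bool); no other remaining equation mentions A.
Decompose option/1: ref(option(option(ref(bool)))) =?= ref(T).
Decompose ref/1: option(option(ref(bool))) =?= T.
Bind T := option(option(ref(bool))); substituting into the remaining equation gives: either(either(nat, option(option(ref(bool)))), option(nat)) =?= either(either(nat, B), option(nat)).
Decompose either/2: either(nat, option(option(ref(bool)))) =?= either(nat, B),  option(nat) =?= option(nat).
Decompose either/2: nat =?= nat,  option(option(ref(bool))) =?= B.
Delete trivial equation nat =?= nat.
Bind B := option(option(ref(bool))); no other remaining equation mentions B. Substituting into the earlier binding gives C := either(option(unit), option(option(ref(bool)))).
Delete trivial equation option(nat) =?= option(nat).
MGU = { U -> either(char, char), E -> option(ref(bool)), C -> either(option(unit), option(option(ref(bool)))), A -> option(bool), T -> option(option(ref(bool))), B -> option(option(ref(bool))) }, so B -> option(option(ref(bool))).

option(option(ref(bool)))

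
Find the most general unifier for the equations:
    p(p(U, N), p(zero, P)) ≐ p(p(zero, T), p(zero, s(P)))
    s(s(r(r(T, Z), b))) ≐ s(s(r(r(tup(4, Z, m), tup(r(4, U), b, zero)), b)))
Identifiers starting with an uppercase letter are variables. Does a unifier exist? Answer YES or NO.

Decompose p/2: p(U, N) ≐ p(zero, T),  p(zero, P) ≐ p(zero, s(P)).
Decompose p/2: U ≐ zero,  N ≐ T.
Bind U := zero; substituting into the one remaining equation that mentions U gives: s(s(r(r(T, Z), b))) ≐ s(s(r(r(tup(4, Z, m), tup(r(4, zero), b, zero)), b))).
Bind N := T; no other remaining equation mentions N.
Decompose p/2: zero ≐ zero,  P ≐ s(P).
Delete trivial equation zero ≐ zero.
Occurs check fails: P occurs in s(P); the equation P ≐ s(P) has no finite solution.

NO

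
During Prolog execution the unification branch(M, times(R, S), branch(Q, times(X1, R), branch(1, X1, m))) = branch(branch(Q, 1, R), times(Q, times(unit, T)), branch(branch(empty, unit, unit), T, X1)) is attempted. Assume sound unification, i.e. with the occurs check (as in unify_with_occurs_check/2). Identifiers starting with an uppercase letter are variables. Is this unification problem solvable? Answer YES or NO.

NO

Decompose branch/3: M = branch(Q, 1, R),  times(R, S) = times(Q, times(unit, T)),  branch(Q, times(X1, R), branch(1, X1, m)) = branch(branch(empty, unit, unit), T, X1).
Bind M := branch(Q, 1, R); no other remaining equation mentions M.
Decompose times/2: R = Q,  S = times(unit, T).
Bind R := Q; substituting into the one remaining equation that mentions R gives: branch(Q, times(X1, Q), branch(1, X1, m)) = branch(branch(empty, unit, unit), T, X1). Substituting into the earlier binding gives M := branch(Q, 1, Q).
Bind S := times(unit, T); no other remaining equation mentions S.
Decompose branch/3: Q = branch(empty, unit, unit),  times(X1, Q) = T,  branch(1, X1, m) = X1.
Bind Q := branch(empty, unit, unit); substituting into the one remaining equation that mentions Q gives: times(X1, branch(empty, unit, unit)) = T. Substituting into the earlier bindings gives M := branch(branch(empty, unit, unit), 1, branch(empty, unit, unit)), R := branch(empty, unit, unit).
Bind T := times(X1, branch(empty, unit, unit)); no other remaining equation mentions T. Substituting into the earlier binding gives S := times(unit, times(X1, branch(empty, unit, unit))).
Occurs check fails: X1 occurs in branch(1, X1, m); the equation X1 = branch(1, X1, m) has no finite solution.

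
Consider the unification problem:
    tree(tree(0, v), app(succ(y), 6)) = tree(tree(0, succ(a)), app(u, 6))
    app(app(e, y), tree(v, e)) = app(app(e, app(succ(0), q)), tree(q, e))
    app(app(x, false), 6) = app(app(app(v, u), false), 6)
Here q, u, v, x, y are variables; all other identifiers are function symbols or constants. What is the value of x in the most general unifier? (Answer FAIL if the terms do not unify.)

app(succ(a), succ(app(succ(0), succ(a))))

Decompose tree/2: tree(0, v) = tree(0, succ(a)),  app(succ(y), 6) = app(u, 6).
Decompose tree/2: 0 = 0,  v = succ(a).
Delete trivial equation 0 = 0.
Bind v := succ(a); substituting into the 2 remaining equations that mention v gives: app(app(e, y), tree(succ(a), e)) = app(app(e, app(succ(0), q)), tree(q, e)),  app(app(x, false), 6) = app(app(app(succ(a), u), false), 6).
Decompose app/2: succ(y) = u,  6 = 6.
Bind u := succ(y); substituting into the one remaining equation that mentions u gives: app(app(x, false), 6) = app(app(app(succ(a), succ(y)), false), 6).
Delete trivial equation 6 = 6.
Decompose app/2: app(e, y) = app(e, app(succ(0), q)),  tree(succ(a), e) = tree(q, e).
Decompose app/2: e = e,  y = app(succ(0), q).
Delete trivial equation e = e.
Bind y := app(succ(0), q); substituting into the one remaining equation that mentions y gives: app(app(x, false), 6) = app(app(app(succ(a), succ(app(succ(0), q))), false), 6). Substituting into the earlier binding gives u := succ(app(succ(0), q)).
Decompose tree/2: succ(a) = q,  e = e.
Bind q := succ(a); substituting into the one remaining equation that mentions q gives: app(app(x, false), 6) = app(app(app(succ(a), succ(app(succ(0), succ(a)))), false), 6). Substituting into the earlier bindings gives u := succ(app(succ(0), succ(a))), y := app(succ(0), succ(a)).
Delete trivial equation e = e.
Decompose app/2: app(x, false) = app(app(succ(a), succ(app(succ(0), succ(a)))), false),  6 = 6.
Decompose app/2: x = app(succ(a), succ(app(succ(0), succ(a)))),  false = false.
Bind x := app(succ(a), succ(app(succ(0), succ(a)))); no other remaining equation mentions x.
Delete trivial equation false = false.
Delete trivial equation 6 = 6.
MGU = { v -> succ(a), u -> succ(app(succ(0), succ(a))), y -> app(succ(0), succ(a)), q -> succ(a), x -> app(succ(a), succ(app(succ(0), succ(a)))) }, so x -> app(succ(a), succ(app(succ(0), succ(a)))).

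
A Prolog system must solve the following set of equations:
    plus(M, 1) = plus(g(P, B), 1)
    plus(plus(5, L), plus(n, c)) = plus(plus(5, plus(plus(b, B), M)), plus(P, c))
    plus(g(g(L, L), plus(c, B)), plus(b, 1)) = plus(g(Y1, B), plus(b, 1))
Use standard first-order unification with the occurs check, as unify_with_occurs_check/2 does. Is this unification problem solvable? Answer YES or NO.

NO

Decompose plus/2: M = g(P, B),  1 = 1.
Bind M := g(P, B); substituting into the one remaining equation that mentions M gives: plus(plus(5, L), plus(n, c)) = plus(plus(5, plus(plus(b, B), g(P, B))), plus(P, c)).
Delete trivial equation 1 = 1.
Decompose plus/2: plus(5, L) = plus(5, plus(plus(b, B), g(P, B))),  plus(n, c) = plus(P, c).
Decompose plus/2: 5 = 5,  L = plus(plus(b, B), g(P, B)).
Delete trivial equation 5 = 5.
Bind L := plus(plus(b, B), g(P, B)); substituting into the one remaining equation that mentions L gives: plus(g(g(plus(plus(b, B), g(P, B)), plus(plus(b, B), g(P, B))), plus(c, B)), plus(b, 1)) = plus(g(Y1, B), plus(b, 1)).
Decompose plus/2: n = P,  c = c.
Bind P := n; substituting into the one remaining equation that mentions P gives: plus(g(g(plus(plus(b, B), g(n, B)), plus(plus(b, B), g(n, B))), plus(c, B)), plus(b, 1)) = plus(g(Y1, B), plus(b, 1)). Substituting into the earlier bindings gives M := g(n, B), L := plus(plus(b, B), g(n, B)).
Delete trivial equation c = c.
Decompose plus/2: g(g(plus(plus(b, B), g(n, B)), plus(plus(b, B), g(n, B))), plus(c, B)) = g(Y1, B),  plus(b, 1) = plus(b, 1).
Decompose g/2: g(plus(plus(b, B), g(n, B)), plus(plus(b, B), g(n, B))) = Y1,  plus(c, B) = B.
Bind Y1 := g(plus(plus(b, B), g(n, B)), plus(plus(b, B), g(n, B))); no other remaining equation mentions Y1.
Occurs check fails: B occurs in plus(c, B); the equation B = plus(c, B) has no finite solution.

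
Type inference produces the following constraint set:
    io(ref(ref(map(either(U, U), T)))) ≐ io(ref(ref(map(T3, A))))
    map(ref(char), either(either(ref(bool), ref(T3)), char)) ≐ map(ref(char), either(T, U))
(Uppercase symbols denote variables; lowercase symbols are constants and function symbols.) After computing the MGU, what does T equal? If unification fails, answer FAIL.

either(ref(bool), ref(either(char, char)))

Decompose io/1: ref(ref(map(either(U, U), T))) ≐ ref(ref(map(T3, A))).
Decompose ref/1: ref(map(either(U, U), T)) ≐ ref(map(T3, A)).
Decompose ref/1: map(either(U, U), T) ≐ map(T3, A).
Decompose map/2: either(U, U) ≐ T3,  T ≐ A.
Bind T3 := either(U, U); substituting into the one remaining equation that mentions T3 gives: map(ref(char), either(either(ref(bool), ref(either(U, U))), char)) ≐ map(ref(char), either(T, U)).
Bind T := A; substituting into the remaining equation gives: map(ref(char), either(either(ref(bool), ref(either(U, U))), char)) ≐ map(ref(char), either(A, U)).
Decompose map/2: ref(char) ≐ ref(char),  either(either(ref(bool), ref(either(U, U))), char) ≐ either(A, U).
Delete trivial equation ref(char) ≐ ref(char).
Decompose either/2: either(ref(bool), ref(either(U, U))) ≐ A,  char ≐ U.
Bind A := either(ref(bool), ref(either(U, U))); no other remaining equation mentions A. Substituting into the earlier binding gives T := either(ref(bool), ref(either(U, U))).
Bind U := char. Substituting into the earlier bindings gives T3 := either(char, char), T := either(ref(bool), ref(either(char, char))), A := either(ref(bool), ref(either(char, char))).
MGU = { T3 -> either(char, char), T -> either(ref(bool), ref(either(char, char))), A -> either(ref(bool), ref(either(char, char))), U -> char }, so T -> either(ref(bool), ref(either(char, char))).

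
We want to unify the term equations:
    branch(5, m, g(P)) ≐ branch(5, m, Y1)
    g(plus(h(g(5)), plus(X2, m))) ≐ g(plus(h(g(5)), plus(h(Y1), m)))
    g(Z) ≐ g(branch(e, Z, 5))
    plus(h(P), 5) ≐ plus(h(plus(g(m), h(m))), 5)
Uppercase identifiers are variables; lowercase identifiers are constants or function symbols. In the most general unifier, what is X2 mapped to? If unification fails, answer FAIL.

FAIL

Decompose branch/3: 5 ≐ 5,  m ≐ m,  g(P) ≐ Y1.
Delete trivial equation 5 ≐ 5.
Delete trivial equation m ≐ m.
Bind Y1 := g(P); substituting into the one remaining equation that mentions Y1 gives: g(plus(h(g(5)), plus(X2, m))) ≐ g(plus(h(g(5)), plus(h(g(P)), m))).
Decompose g/1: plus(h(g(5)), plus(X2, m)) ≐ plus(h(g(5)), plus(h(g(P)), m)).
Decompose plus/2: h(g(5)) ≐ h(g(5)),  plus(X2, m) ≐ plus(h(g(P)), m).
Delete trivial equation h(g(5)) ≐ h(g(5)).
Decompose plus/2: X2 ≐ h(g(P)),  m ≐ m.
Bind X2 := h(g(P)); no other remaining equation mentions X2.
Delete trivial equation m ≐ m.
Decompose g/1: Z ≐ branch(e, Z, 5).
Occurs check fails: Z occurs in branch(e, Z, 5); the equation Z ≐ branch(e, Z, 5) has no finite solution.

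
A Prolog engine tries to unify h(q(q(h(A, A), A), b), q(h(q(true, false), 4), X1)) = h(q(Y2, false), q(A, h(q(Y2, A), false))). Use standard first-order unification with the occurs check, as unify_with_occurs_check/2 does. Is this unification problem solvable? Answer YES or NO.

NO

Decompose h/2: q(q(h(A, A), A), b) = q(Y2, false),  q(h(q(true, false), 4), X1) = q(A, h(q(Y2, A), false)).
Decompose q/2: q(h(A, A), A) = Y2,  b = false.
Bind Y2 := q(h(A, A), A); substituting into the one remaining equation that mentions Y2 gives: q(h(q(true, false), 4), X1) = q(A, h(q(q(h(A, A), A), A), false)).
Clash: constants b and false differ; no unifier exists.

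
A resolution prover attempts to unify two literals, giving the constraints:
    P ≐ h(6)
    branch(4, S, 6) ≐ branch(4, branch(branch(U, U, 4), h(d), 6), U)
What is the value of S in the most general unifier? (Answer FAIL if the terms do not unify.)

Bind P := h(6); no other remaining equation mentions P.
Decompose branch/3: 4 ≐ 4,  S ≐ branch(branch(U, U, 4), h(d), 6),  6 ≐ U.
Delete trivial equation 4 ≐ 4.
Bind S := branch(branch(U, U, 4), h(d), 6); no other remaining equation mentions S.
Bind U := 6. Substituting into the earlier binding gives S := branch(branch(6, 6, 4), h(d), 6).
MGU = { P := h(6), S := branch(branch(6, 6, 4), h(d), 6), U := 6 }, so S := branch(branch(6, 6, 4), h(d), 6).

branch(branch(6, 6, 4), h(d), 6)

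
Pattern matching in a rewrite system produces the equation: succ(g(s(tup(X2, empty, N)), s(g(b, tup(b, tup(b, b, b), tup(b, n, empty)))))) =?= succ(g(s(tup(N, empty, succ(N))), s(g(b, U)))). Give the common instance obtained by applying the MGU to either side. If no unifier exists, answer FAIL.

FAIL

Decompose succ/1: g(s(tup(X2, empty, N)), s(g(b, tup(b, tup(b, b, b), tup(b, n, empty))))) =?= g(s(tup(N, empty, succ(N))), s(g(b, U))).
Decompose g/2: s(tup(X2, empty, N)) =?= s(tup(N, empty, succ(N))),  s(g(b, tup(b, tup(b, b, b), tup(b, n, empty)))) =?= s(g(b, U)).
Decompose s/1: tup(X2, empty, N) =?= tup(N, empty, succ(N)).
Decompose tup/3: X2 =?= N,  empty =?= empty,  N =?= succ(N).
Bind X2 := N; no other remaining equation mentions X2.
Delete trivial equation empty =?= empty.
Occurs check fails: N occurs in succ(N); the equation N =?= succ(N) has no finite solution.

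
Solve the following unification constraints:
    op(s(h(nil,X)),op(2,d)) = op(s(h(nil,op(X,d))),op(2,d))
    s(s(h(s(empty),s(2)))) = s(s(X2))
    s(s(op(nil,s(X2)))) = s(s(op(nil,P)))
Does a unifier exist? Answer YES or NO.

NO

Decompose op/2: s(h(nil,X)) = s(h(nil,op(X,d))),  op(2,d) = op(2,d).
Decompose s/1: h(nil,X) = h(nil,op(X,d)).
Decompose h/2: nil = nil,  X = op(X,d).
Delete trivial equation nil = nil.
Occurs check fails: X occurs in op(X,d); the equation X = op(X,d) has no finite solution.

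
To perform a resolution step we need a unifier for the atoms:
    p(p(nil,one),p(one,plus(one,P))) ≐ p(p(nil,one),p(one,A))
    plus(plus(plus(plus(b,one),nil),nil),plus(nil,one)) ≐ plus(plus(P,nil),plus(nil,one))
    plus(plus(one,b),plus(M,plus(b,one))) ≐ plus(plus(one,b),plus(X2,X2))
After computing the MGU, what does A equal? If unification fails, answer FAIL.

Decompose p/2: p(nil,one) ≐ p(nil,one),  p(one,plus(one,P)) ≐ p(one,A).
Delete trivial equation p(nil,one) ≐ p(nil,one).
Decompose p/2: one ≐ one,  plus(one,P) ≐ A.
Delete trivial equation one ≐ one.
Bind A := plus(one,P); no other remaining equation mentions A.
Decompose plus/2: plus(plus(plus(b,one),nil),nil) ≐ plus(P,nil),  plus(nil,one) ≐ plus(nil,one).
Decompose plus/2: plus(plus(b,one),nil) ≐ P,  nil ≐ nil.
Bind P := plus(plus(b,one),nil); no other remaining equation mentions P. Substituting into the earlier binding gives A := plus(one,plus(plus(b,one),nil)).
Delete trivial equation nil ≐ nil.
Delete trivial equation plus(nil,one) ≐ plus(nil,one).
Decompose plus/2: plus(one,b) ≐ plus(one,b),  plus(M,plus(b,one)) ≐ plus(X2,X2).
Delete trivial equation plus(one,b) ≐ plus(one,b).
Decompose plus/2: M ≐ X2,  plus(b,one) ≐ X2.
Bind M := X2; no other remaining equation mentions M.
Bind X2 := plus(b,one). Substituting into the earlier binding gives M := plus(b,one).
MGU = { A -> plus(one,plus(plus(b,one),nil)), P -> plus(plus(b,one),nil), M -> plus(b,one), X2 -> plus(b,one) }, so A -> plus(one,plus(plus(b,one),nil)).

plus(one,plus(plus(b,one),nil))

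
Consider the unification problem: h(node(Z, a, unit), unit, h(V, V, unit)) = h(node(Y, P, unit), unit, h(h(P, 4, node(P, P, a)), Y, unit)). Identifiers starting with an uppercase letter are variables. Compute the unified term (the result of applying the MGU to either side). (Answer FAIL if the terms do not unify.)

Decompose h/3: node(Z, a, unit) = node(Y, P, unit),  unit = unit,  h(V, V, unit) = h(h(P, 4, node(P, P, a)), Y, unit).
Decompose node/3: Z = Y,  a = P,  unit = unit.
Bind Z := Y; no other remaining equation mentions Z.
Bind P := a; substituting into the one remaining equation that mentions P gives: h(V, V, unit) = h(h(a, 4, node(a, a, a)), Y, unit).
Delete trivial equation unit = unit.
Delete trivial equation unit = unit.
Decompose h/3: V = h(a, 4, node(a, a, a)),  V = Y,  unit = unit.
Bind V := h(a, 4, node(a, a, a)); substituting into the one remaining equation that mentions V gives: h(a, 4, node(a, a, a)) = Y.
Bind Y := h(a, 4, node(a, a, a)); no other remaining equation mentions Y. Substituting into the earlier binding gives Z := h(a, 4, node(a, a, a)).
Delete trivial equation unit = unit.
Applying the MGU to either side gives h(node(h(a, 4, node(a, a, a)), a, unit), unit, h(h(a, 4, node(a, a, a)), h(a, 4, node(a, a, a)), unit)).

h(node(h(a, 4, node(a, a, a)), a, unit), unit, h(h(a, 4, node(a, a, a)), h(a, 4, node(a, a, a)), unit))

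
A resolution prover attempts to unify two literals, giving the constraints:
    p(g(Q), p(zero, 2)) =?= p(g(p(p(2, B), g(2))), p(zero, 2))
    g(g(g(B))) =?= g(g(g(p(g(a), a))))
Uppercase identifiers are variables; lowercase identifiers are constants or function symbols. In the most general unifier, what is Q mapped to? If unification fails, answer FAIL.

Decompose p/2: g(Q) =?= g(p(p(2, B), g(2))),  p(zero, 2) =?= p(zero, 2).
Decompose g/1: Q =?= p(p(2, B), g(2)).
Bind Q := p(p(2, B), g(2)); no other remaining equation mentions Q.
Delete trivial equation p(zero, 2) =?= p(zero, 2).
Decompose g/1: g(g(B)) =?= g(g(p(g(a), a))).
Decompose g/1: g(B) =?= g(p(g(a), a)).
Decompose g/1: B =?= p(g(a), a).
Bind B := p(g(a), a). Substituting into the earlier binding gives Q := p(p(2, p(g(a), a)), g(2)).
MGU = { Q -> p(p(2, p(g(a), a)), g(2)), B -> p(g(a), a) }, so Q -> p(p(2, p(g(a), a)), g(2)).

p(p(2, p(g(a), a)), g(2))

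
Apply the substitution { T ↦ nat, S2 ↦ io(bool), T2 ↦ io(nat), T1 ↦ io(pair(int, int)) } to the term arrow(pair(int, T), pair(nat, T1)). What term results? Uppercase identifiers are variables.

arrow(pair(int, nat), pair(nat, io(pair(int, int))))

Replace each occurrence of T with nat.
Replace each occurrence of T1 with io(pair(int, int)).
Result: arrow(pair(int, nat), pair(nat, io(pair(int, int)))).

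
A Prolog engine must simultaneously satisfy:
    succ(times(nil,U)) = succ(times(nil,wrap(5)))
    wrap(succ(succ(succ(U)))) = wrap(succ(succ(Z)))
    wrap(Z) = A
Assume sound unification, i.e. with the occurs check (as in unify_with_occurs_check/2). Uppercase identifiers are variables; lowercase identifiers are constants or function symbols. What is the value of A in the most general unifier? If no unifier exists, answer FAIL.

Decompose succ/1: times(nil,U) = times(nil,wrap(5)).
Decompose times/2: nil = nil,  U = wrap(5).
Delete trivial equation nil = nil.
Bind U := wrap(5); substituting into the one remaining equation that mentions U gives: wrap(succ(succ(succ(wrap(5))))) = wrap(succ(succ(Z))).
Decompose wrap/1: succ(succ(succ(wrap(5)))) = succ(succ(Z)).
Decompose succ/1: succ(succ(wrap(5))) = succ(Z).
Decompose succ/1: succ(wrap(5)) = Z.
Bind Z := succ(wrap(5)); substituting into the remaining equation gives: wrap(succ(wrap(5))) = A.
Bind A := wrap(succ(wrap(5))).
MGU = { U ↦ wrap(5), Z ↦ succ(wrap(5)), A ↦ wrap(succ(wrap(5))) }, so A ↦ wrap(succ(wrap(5))).

wrap(succ(wrap(5)))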